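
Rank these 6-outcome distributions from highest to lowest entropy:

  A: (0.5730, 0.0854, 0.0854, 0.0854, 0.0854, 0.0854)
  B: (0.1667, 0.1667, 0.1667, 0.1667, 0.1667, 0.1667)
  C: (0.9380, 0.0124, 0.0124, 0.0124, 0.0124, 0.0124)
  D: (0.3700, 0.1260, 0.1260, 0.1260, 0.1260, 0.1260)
B > D > A > C

Key insight: Entropy is maximized by uniform distributions and minimized by concentrated distributions.

Entropies:
  H(A) = 1.9760 bits
  H(B) = 2.5850 bits
  H(C) = 0.4793 bits
  H(D) = 2.4135 bits

Ranking: B > D > A > C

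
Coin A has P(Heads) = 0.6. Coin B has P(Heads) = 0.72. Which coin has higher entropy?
A

For binary distributions, entropy is maximized at p=0.5 and decreases as p moves toward 0 or 1.

H(A) = H(0.6) = 0.9710 bits
H(B) = H(0.72) = 0.8555 bits

Distribution A (p=0.6) is closer to uniform (p=0.5), so it has higher entropy.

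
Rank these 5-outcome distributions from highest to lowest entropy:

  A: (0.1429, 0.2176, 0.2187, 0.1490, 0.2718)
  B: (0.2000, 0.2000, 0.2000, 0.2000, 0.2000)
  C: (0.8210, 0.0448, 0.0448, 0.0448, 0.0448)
B > A > C

Key insight: Entropy is maximized by uniform distributions and minimized by concentrated distributions.

- Uniform distributions have maximum entropy log₂(5) = 2.3219 bits
- The more "peaked" or concentrated a distribution, the lower its entropy

Entropies:
  H(A) = 2.2795 bits
  H(B) = 2.3219 bits
  H(C) = 1.0359 bits

Ranking: B > A > C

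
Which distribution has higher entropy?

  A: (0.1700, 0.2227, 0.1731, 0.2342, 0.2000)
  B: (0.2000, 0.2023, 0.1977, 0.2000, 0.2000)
B

Both distributions are close to uniform, making this a harder comparison.

H(A) = 2.3100 bits
H(B) = 2.3219 bits

The distribution closer to uniform has higher entropy.
Answer: B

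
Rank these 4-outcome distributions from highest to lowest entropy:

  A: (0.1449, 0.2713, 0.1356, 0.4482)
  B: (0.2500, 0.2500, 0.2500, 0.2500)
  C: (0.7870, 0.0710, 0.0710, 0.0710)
B > A > C

Key insight: Entropy is maximized by uniform distributions and minimized by concentrated distributions.

- Uniform distributions have maximum entropy log₂(4) = 2.0000 bits
- The more "peaked" or concentrated a distribution, the lower its entropy

Entropies:
  H(A) = 1.8242 bits
  H(B) = 2.0000 bits
  H(C) = 1.0848 bits

Ranking: B > A > C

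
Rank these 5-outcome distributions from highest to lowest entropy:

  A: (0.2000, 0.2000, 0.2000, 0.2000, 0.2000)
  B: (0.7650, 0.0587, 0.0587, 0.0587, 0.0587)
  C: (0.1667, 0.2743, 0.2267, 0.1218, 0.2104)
A > C > B

Key insight: Entropy is maximized by uniform distributions and minimized by concentrated distributions.

- Uniform distributions have maximum entropy log₂(5) = 2.3219 bits
- The more "peaked" or concentrated a distribution, the lower its entropy

Entropies:
  H(A) = 2.3219 bits
  H(B) = 1.2566 bits
  H(C) = 2.2713 bits

Ranking: A > C > B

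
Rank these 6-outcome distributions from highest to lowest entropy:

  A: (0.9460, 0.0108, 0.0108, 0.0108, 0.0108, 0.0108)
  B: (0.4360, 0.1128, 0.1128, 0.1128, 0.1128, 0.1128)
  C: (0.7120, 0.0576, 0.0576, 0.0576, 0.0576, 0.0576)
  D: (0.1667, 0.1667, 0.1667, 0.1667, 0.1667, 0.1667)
D > B > C > A

Key insight: Entropy is maximized by uniform distributions and minimized by concentrated distributions.

Entropies:
  H(A) = 0.4285 bits
  H(B) = 2.2977 bits
  H(C) = 1.5348 bits
  H(D) = 2.5850 bits

Ranking: D > B > C > A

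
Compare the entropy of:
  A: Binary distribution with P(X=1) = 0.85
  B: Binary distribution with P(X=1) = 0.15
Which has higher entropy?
Equal

For binary distributions, entropy is maximized at p=0.5 and decreases as p moves toward 0 or 1.

H(A) = H(0.85) = 0.6098 bits
H(B) = H(0.15) = 0.6098 bits

Both distributions are equally far from uniform (|0.85-0.5| = |0.15-0.5|), so they have the same entropy.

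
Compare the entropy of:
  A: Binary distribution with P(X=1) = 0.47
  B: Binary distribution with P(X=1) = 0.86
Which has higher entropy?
A

For binary distributions, entropy is maximized at p=0.5 and decreases as p moves toward 0 or 1.

H(A) = H(0.47) = 0.9974 bits
H(B) = H(0.86) = 0.5842 bits

Distribution A (p=0.47) is closer to uniform (p=0.5), so it has higher entropy.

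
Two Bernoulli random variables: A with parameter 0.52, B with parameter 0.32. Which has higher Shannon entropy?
A

For binary distributions, entropy is maximized at p=0.5 and decreases as p moves toward 0 or 1.

H(A) = H(0.52) = 0.9988 bits
H(B) = H(0.32) = 0.9044 bits

Distribution A (p=0.52) is closer to uniform (p=0.5), so it has higher entropy.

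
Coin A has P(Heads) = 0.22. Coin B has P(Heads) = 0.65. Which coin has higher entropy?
B

For binary distributions, entropy is maximized at p=0.5 and decreases as p moves toward 0 or 1.

H(A) = H(0.22) = 0.7602 bits
H(B) = H(0.65) = 0.9341 bits

Distribution B (p=0.65) is closer to uniform (p=0.5), so it has higher entropy.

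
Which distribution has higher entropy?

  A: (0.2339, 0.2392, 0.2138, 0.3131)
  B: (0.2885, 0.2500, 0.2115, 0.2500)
B

Both distributions are close to uniform, making this a harder comparison.

H(A) = 1.9843 bits
H(B) = 1.9914 bits

The distribution closer to uniform has higher entropy.
Answer: B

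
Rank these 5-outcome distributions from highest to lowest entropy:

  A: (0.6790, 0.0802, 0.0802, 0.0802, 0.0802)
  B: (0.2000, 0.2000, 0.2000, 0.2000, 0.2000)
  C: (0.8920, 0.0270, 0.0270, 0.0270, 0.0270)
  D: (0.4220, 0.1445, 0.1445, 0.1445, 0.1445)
B > D > A > C

Key insight: Entropy is maximized by uniform distributions and minimized by concentrated distributions.

Entropies:
  H(A) = 1.5475 bits
  H(B) = 2.3219 bits
  H(C) = 0.7099 bits
  H(D) = 2.1384 bits

Ranking: B > D > A > C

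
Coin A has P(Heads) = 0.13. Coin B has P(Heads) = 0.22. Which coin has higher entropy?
B

For binary distributions, entropy is maximized at p=0.5 and decreases as p moves toward 0 or 1.

H(A) = H(0.13) = 0.5574 bits
H(B) = H(0.22) = 0.7602 bits

Distribution B (p=0.22) is closer to uniform (p=0.5), so it has higher entropy.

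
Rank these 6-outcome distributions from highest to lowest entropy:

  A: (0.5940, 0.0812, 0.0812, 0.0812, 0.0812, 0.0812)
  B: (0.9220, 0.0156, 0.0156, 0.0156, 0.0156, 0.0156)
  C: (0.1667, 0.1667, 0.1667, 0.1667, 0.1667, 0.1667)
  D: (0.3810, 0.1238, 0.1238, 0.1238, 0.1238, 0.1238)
C > D > A > B

Key insight: Entropy is maximized by uniform distributions and minimized by concentrated distributions.

Entropies:
  H(A) = 1.9171 bits
  H(B) = 0.5762 bits
  H(C) = 2.5850 bits
  H(D) = 2.3960 bits

Ranking: C > D > A > B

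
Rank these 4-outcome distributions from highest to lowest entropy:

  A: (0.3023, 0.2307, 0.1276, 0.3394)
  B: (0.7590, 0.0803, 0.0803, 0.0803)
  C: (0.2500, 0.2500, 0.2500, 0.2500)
C > A > B

Key insight: Entropy is maximized by uniform distributions and minimized by concentrated distributions.

- Uniform distributions have maximum entropy log₂(4) = 2.0000 bits
- The more "peaked" or concentrated a distribution, the lower its entropy

Entropies:
  H(A) = 1.9180 bits
  H(B) = 1.1787 bits
  H(C) = 2.0000 bits

Ranking: C > A > B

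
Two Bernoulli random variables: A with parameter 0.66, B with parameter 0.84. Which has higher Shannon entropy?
A

For binary distributions, entropy is maximized at p=0.5 and decreases as p moves toward 0 or 1.

H(A) = H(0.66) = 0.9248 bits
H(B) = H(0.84) = 0.6343 bits

Distribution A (p=0.66) is closer to uniform (p=0.5), so it has higher entropy.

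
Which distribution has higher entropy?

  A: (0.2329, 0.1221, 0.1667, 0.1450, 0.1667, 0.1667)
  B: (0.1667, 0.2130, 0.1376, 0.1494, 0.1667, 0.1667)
B

Both distributions are close to uniform, making this a harder comparison.

H(A) = 2.5564 bits
H(B) = 2.5712 bits

The distribution closer to uniform has higher entropy.
Answer: B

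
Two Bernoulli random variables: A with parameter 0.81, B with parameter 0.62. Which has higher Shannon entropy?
B

For binary distributions, entropy is maximized at p=0.5 and decreases as p moves toward 0 or 1.

H(A) = H(0.81) = 0.7015 bits
H(B) = H(0.62) = 0.9580 bits

Distribution B (p=0.62) is closer to uniform (p=0.5), so it has higher entropy.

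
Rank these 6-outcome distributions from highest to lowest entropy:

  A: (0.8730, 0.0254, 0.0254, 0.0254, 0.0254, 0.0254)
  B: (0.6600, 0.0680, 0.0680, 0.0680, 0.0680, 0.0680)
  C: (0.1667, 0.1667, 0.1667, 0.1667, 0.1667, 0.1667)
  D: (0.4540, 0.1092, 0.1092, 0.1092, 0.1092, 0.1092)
C > D > B > A

Key insight: Entropy is maximized by uniform distributions and minimized by concentrated distributions.

Entropies:
  H(A) = 0.8440 bits
  H(B) = 1.7143 bits
  H(C) = 2.5850 bits
  H(D) = 2.2617 bits

Ranking: C > D > B > A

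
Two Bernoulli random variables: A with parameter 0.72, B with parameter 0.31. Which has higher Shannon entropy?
B

For binary distributions, entropy is maximized at p=0.5 and decreases as p moves toward 0 or 1.

H(A) = H(0.72) = 0.8555 bits
H(B) = H(0.31) = 0.8932 bits

Distribution B (p=0.31) is closer to uniform (p=0.5), so it has higher entropy.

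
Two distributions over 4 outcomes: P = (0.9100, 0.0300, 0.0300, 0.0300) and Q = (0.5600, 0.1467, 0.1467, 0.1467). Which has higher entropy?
Q

P is highly concentrated on one outcome (91%), making it nearly deterministic. Q spreads its mass more evenly (max 56%). The more spread-out distribution has higher entropy: H(P) ≈ 0.579 bits, H(Q) ≈ 1.687 bits.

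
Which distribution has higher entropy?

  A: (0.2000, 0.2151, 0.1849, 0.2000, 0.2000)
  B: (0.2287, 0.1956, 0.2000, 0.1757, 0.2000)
A

Both distributions are close to uniform, making this a harder comparison.

H(A) = 2.3203 bits
H(B) = 2.3168 bits

The distribution closer to uniform has higher entropy.
Answer: A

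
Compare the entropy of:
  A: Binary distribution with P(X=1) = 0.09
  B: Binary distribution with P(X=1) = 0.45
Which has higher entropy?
B

For binary distributions, entropy is maximized at p=0.5 and decreases as p moves toward 0 or 1.

H(A) = H(0.09) = 0.4365 bits
H(B) = H(0.45) = 0.9928 bits

Distribution B (p=0.45) is closer to uniform (p=0.5), so it has higher entropy.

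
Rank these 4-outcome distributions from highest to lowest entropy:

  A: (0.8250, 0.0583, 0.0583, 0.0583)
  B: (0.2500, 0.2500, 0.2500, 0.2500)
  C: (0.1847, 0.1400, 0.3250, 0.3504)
B > C > A

Key insight: Entropy is maximized by uniform distributions and minimized by concentrated distributions.

- Uniform distributions have maximum entropy log₂(4) = 2.0000 bits
- The more "peaked" or concentrated a distribution, the lower its entropy

Entropies:
  H(A) = 0.9464 bits
  H(B) = 2.0000 bits
  H(C) = 1.9042 bits

Ranking: B > C > A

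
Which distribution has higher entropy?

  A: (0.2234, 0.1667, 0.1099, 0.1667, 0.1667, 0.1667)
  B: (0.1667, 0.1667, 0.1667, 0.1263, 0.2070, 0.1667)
B

Both distributions are close to uniform, making this a harder comparison.

H(A) = 2.5565 bits
H(B) = 2.5707 bits

The distribution closer to uniform has higher entropy.
Answer: B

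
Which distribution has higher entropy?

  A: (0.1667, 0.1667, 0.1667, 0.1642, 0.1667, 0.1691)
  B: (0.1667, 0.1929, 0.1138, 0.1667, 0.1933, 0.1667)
A

Both distributions are close to uniform, making this a harder comparison.

H(A) = 2.5849 bits
H(B) = 2.5656 bits

The distribution closer to uniform has higher entropy.
Answer: A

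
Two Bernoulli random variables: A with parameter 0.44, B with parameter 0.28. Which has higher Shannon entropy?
A

For binary distributions, entropy is maximized at p=0.5 and decreases as p moves toward 0 or 1.

H(A) = H(0.44) = 0.9896 bits
H(B) = H(0.28) = 0.8555 bits

Distribution A (p=0.44) is closer to uniform (p=0.5), so it has higher entropy.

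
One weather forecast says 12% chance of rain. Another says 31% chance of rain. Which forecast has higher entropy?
31% forecast

Treat each forecast as a Bernoulli distribution. Binary entropy is maximized at p=0.5 and falls off symmetrically toward 0 or 1. The 31% forecast is closer to 50%, so it is more uncertain. H(12%) ≈ 0.529 bits, H(31%) ≈ 0.893 bits.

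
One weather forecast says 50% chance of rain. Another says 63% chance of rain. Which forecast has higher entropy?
50% forecast

Treat each forecast as a Bernoulli distribution. Binary entropy is maximized at p=0.5 and falls off symmetrically toward 0 or 1. The 50% forecast is closer to 50%, so it is more uncertain. H(50%) ≈ 1.000 bits, H(63%) ≈ 0.951 bits.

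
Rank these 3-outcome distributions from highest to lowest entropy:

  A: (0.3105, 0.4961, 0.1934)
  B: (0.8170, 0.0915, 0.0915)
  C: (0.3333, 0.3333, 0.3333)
C > A > B

Key insight: Entropy is maximized by uniform distributions and minimized by concentrated distributions.

- Uniform distributions have maximum entropy log₂(3) = 1.5850 bits
- The more "peaked" or concentrated a distribution, the lower its entropy

Entropies:
  H(A) = 1.4840 bits
  H(B) = 0.8696 bits
  H(C) = 1.5850 bits

Ranking: C > A > B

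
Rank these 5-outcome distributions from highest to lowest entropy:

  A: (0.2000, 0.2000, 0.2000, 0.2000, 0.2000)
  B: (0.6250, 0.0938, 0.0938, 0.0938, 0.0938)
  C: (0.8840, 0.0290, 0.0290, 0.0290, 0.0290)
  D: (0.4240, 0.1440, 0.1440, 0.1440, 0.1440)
A > D > B > C

Key insight: Entropy is maximized by uniform distributions and minimized by concentrated distributions.

Entropies:
  H(A) = 2.3219 bits
  H(B) = 1.7044 bits
  H(C) = 0.7498 bits
  H(D) = 2.1353 bits

Ranking: A > D > B > C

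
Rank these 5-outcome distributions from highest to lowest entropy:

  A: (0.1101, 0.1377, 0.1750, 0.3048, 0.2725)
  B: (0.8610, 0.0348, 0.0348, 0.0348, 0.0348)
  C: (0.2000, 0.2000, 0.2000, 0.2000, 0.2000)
C > A > B

Key insight: Entropy is maximized by uniform distributions and minimized by concentrated distributions.

- Uniform distributions have maximum entropy log₂(5) = 2.3219 bits
- The more "peaked" or concentrated a distribution, the lower its entropy

Entropies:
  H(A) = 2.2179 bits
  H(B) = 0.8596 bits
  H(C) = 2.3219 bits

Ranking: C > A > B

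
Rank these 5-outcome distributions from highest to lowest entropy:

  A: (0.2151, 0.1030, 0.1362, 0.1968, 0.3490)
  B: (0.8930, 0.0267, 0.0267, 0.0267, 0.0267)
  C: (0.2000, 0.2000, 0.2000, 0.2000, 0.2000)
C > A > B

Key insight: Entropy is maximized by uniform distributions and minimized by concentrated distributions.

- Uniform distributions have maximum entropy log₂(5) = 2.3219 bits
- The more "peaked" or concentrated a distribution, the lower its entropy

Entropies:
  H(A) = 2.1978 bits
  H(B) = 0.7048 bits
  H(C) = 2.3219 bits

Ranking: C > A > B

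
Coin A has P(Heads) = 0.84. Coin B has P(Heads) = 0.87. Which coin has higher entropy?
A

For binary distributions, entropy is maximized at p=0.5 and decreases as p moves toward 0 or 1.

H(A) = H(0.84) = 0.6343 bits
H(B) = H(0.87) = 0.5574 bits

Distribution A (p=0.84) is closer to uniform (p=0.5), so it has higher entropy.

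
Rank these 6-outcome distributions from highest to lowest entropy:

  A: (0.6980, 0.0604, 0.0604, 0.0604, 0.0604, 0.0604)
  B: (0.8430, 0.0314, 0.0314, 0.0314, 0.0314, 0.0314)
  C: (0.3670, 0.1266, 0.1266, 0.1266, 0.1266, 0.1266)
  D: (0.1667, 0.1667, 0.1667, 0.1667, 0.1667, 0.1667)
D > C > A > B

Key insight: Entropy is maximized by uniform distributions and minimized by concentrated distributions.

Entropies:
  H(A) = 1.5849 bits
  H(B) = 0.9916 bits
  H(C) = 2.4181 bits
  H(D) = 2.5850 bits

Ranking: D > C > A > B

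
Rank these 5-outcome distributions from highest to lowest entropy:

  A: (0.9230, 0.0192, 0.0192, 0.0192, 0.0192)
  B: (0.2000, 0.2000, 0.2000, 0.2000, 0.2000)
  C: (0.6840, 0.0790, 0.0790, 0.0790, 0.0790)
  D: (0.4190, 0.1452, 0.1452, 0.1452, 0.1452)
B > D > C > A

Key insight: Entropy is maximized by uniform distributions and minimized by concentrated distributions.

Entropies:
  H(A) = 0.5455 bits
  H(B) = 2.3219 bits
  H(C) = 1.5320 bits
  H(D) = 2.1430 bits

Ranking: B > D > C > A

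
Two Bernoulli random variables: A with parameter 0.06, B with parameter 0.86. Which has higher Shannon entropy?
B

For binary distributions, entropy is maximized at p=0.5 and decreases as p moves toward 0 or 1.

H(A) = H(0.06) = 0.3274 bits
H(B) = H(0.86) = 0.5842 bits

Distribution B (p=0.86) is closer to uniform (p=0.5), so it has higher entropy.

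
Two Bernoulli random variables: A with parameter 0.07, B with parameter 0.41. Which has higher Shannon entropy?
B

For binary distributions, entropy is maximized at p=0.5 and decreases as p moves toward 0 or 1.

H(A) = H(0.07) = 0.3659 bits
H(B) = H(0.41) = 0.9765 bits

Distribution B (p=0.41) is closer to uniform (p=0.5), so it has higher entropy.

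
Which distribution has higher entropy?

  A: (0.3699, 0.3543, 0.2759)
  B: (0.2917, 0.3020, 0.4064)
A

Both distributions are close to uniform, making this a harder comparison.

H(A) = 1.5736 bits
H(B) = 1.5681 bits

The distribution closer to uniform has higher entropy.
Answer: A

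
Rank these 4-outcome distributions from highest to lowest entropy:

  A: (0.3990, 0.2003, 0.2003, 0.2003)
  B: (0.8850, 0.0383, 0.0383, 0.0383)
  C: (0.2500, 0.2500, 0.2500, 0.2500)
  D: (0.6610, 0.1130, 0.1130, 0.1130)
C > A > D > B

Key insight: Entropy is maximized by uniform distributions and minimized by concentrated distributions.

Entropies:
  H(A) = 1.9229 bits
  H(B) = 0.6971 bits
  H(C) = 2.0000 bits
  H(D) = 1.4612 bits

Ranking: C > A > D > B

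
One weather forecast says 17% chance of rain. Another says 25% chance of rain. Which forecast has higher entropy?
25% forecast

Treat each forecast as a Bernoulli distribution. Binary entropy is maximized at p=0.5 and falls off symmetrically toward 0 or 1. The 25% forecast is closer to 50%, so it is more uncertain. H(17%) ≈ 0.658 bits, H(25%) ≈ 0.811 bits.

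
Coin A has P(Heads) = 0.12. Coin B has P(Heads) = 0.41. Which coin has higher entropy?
B

For binary distributions, entropy is maximized at p=0.5 and decreases as p moves toward 0 or 1.

H(A) = H(0.12) = 0.5294 bits
H(B) = H(0.41) = 0.9765 bits

Distribution B (p=0.41) is closer to uniform (p=0.5), so it has higher entropy.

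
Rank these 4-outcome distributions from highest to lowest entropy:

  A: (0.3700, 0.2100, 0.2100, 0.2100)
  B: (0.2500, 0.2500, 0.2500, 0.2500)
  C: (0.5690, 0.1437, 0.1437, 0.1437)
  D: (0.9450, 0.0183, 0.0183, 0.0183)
B > A > C > D

Key insight: Entropy is maximized by uniform distributions and minimized by concentrated distributions.

Entropies:
  H(A) = 1.9492 bits
  H(B) = 2.0000 bits
  H(C) = 1.6693 bits
  H(D) = 0.3944 bits

Ranking: B > A > C > D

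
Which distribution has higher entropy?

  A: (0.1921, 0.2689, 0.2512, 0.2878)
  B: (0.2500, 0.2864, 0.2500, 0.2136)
B

Both distributions are close to uniform, making this a harder comparison.

H(A) = 1.9845 bits
H(B) = 1.9923 bits

The distribution closer to uniform has higher entropy.
Answer: B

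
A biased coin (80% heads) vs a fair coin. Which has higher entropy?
Fair coin

The fair coin is uniform (p=0.5), maximizing binary entropy at 1 bit. The biased coin has H(0.80) ≈ 0.722 bits — its outcome is more predictable, so its entropy is lower.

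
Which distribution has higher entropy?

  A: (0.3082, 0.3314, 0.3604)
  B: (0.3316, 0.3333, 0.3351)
B

Both distributions are close to uniform, making this a harder comparison.

H(A) = 1.5820 bits
H(B) = 1.5849 bits

The distribution closer to uniform has higher entropy.
Answer: B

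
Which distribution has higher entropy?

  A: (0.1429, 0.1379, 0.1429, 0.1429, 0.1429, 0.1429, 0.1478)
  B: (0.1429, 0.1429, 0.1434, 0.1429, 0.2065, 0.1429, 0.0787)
A

Both distributions are close to uniform, making this a harder comparison.

H(A) = 2.8071 bits
H(B) = 2.7646 bits

The distribution closer to uniform has higher entropy.
Answer: A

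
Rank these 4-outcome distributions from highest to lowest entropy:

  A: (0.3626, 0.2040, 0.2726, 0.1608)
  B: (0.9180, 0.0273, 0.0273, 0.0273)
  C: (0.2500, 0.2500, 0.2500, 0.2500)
C > A > B

Key insight: Entropy is maximized by uniform distributions and minimized by concentrated distributions.

- Uniform distributions have maximum entropy log₂(4) = 2.0000 bits
- The more "peaked" or concentrated a distribution, the lower its entropy

Entropies:
  H(A) = 1.9337 bits
  H(B) = 0.5392 bits
  H(C) = 2.0000 bits

Ranking: C > A > B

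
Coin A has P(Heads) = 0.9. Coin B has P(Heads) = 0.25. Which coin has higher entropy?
B

For binary distributions, entropy is maximized at p=0.5 and decreases as p moves toward 0 or 1.

H(A) = H(0.9) = 0.4690 bits
H(B) = H(0.25) = 0.8113 bits

Distribution B (p=0.25) is closer to uniform (p=0.5), so it has higher entropy.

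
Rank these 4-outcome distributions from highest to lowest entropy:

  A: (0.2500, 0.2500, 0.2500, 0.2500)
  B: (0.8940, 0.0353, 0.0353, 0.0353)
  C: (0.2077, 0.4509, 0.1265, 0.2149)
A > C > B

Key insight: Entropy is maximized by uniform distributions and minimized by concentrated distributions.

- Uniform distributions have maximum entropy log₂(4) = 2.0000 bits
- The more "peaked" or concentrated a distribution, the lower its entropy

Entropies:
  H(A) = 2.0000 bits
  H(B) = 0.6557 bits
  H(C) = 1.8431 bits

Ranking: A > C > B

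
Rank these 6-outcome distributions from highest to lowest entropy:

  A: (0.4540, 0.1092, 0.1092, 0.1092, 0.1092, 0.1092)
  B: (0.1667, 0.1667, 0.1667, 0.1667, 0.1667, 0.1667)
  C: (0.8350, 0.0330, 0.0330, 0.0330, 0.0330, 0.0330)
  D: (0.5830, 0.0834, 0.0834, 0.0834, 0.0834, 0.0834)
B > A > D > C

Key insight: Entropy is maximized by uniform distributions and minimized by concentrated distributions.

Entropies:
  H(A) = 2.2617 bits
  H(B) = 2.5850 bits
  H(C) = 1.0293 bits
  H(D) = 1.9483 bits

Ranking: B > A > D > C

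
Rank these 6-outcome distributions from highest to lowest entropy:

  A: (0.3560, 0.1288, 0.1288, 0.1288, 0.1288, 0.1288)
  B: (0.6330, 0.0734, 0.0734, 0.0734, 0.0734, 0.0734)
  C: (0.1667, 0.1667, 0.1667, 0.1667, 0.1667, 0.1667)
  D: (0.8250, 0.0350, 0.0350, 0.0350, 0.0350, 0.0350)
C > A > B > D

Key insight: Entropy is maximized by uniform distributions and minimized by concentrated distributions.

Entropies:
  H(A) = 2.4346 bits
  H(B) = 1.8005 bits
  H(C) = 2.5850 bits
  H(D) = 1.0754 bits

Ranking: C > A > B > D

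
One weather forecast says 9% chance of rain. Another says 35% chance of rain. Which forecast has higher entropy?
35% forecast

Treat each forecast as a Bernoulli distribution. Binary entropy is maximized at p=0.5 and falls off symmetrically toward 0 or 1. The 35% forecast is closer to 50%, so it is more uncertain. H(9%) ≈ 0.436 bits, H(35%) ≈ 0.934 bits.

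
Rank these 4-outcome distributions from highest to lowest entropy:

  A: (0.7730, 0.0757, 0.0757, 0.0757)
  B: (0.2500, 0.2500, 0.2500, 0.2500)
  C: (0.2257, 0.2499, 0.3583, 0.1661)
B > C > A

Key insight: Entropy is maximized by uniform distributions and minimized by concentrated distributions.

- Uniform distributions have maximum entropy log₂(4) = 2.0000 bits
- The more "peaked" or concentrated a distribution, the lower its entropy

Entropies:
  H(A) = 1.1325 bits
  H(B) = 2.0000 bits
  H(C) = 1.9454 bits

Ranking: B > C > A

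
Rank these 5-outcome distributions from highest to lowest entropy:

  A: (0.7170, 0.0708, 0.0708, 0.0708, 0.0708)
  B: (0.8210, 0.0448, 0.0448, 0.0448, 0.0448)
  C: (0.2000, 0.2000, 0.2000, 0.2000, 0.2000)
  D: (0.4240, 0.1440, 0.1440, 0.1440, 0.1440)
C > D > A > B

Key insight: Entropy is maximized by uniform distributions and minimized by concentrated distributions.

Entropies:
  H(A) = 1.4255 bits
  H(B) = 1.0359 bits
  H(C) = 2.3219 bits
  H(D) = 2.1353 bits

Ranking: C > D > A > B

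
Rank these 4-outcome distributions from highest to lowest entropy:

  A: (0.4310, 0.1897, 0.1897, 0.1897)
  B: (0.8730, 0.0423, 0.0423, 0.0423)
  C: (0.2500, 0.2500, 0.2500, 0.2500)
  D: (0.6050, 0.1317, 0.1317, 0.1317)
C > A > D > B

Key insight: Entropy is maximized by uniform distributions and minimized by concentrated distributions.

Entropies:
  H(A) = 1.8881 bits
  H(B) = 0.7504 bits
  H(C) = 2.0000 bits
  H(D) = 1.5940 bits

Ranking: C > A > D > B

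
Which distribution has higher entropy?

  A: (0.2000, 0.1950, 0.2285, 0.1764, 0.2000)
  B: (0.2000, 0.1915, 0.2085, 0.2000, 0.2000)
B

Both distributions are close to uniform, making this a harder comparison.

H(A) = 2.3169 bits
H(B) = 2.3214 bits

The distribution closer to uniform has higher entropy.
Answer: B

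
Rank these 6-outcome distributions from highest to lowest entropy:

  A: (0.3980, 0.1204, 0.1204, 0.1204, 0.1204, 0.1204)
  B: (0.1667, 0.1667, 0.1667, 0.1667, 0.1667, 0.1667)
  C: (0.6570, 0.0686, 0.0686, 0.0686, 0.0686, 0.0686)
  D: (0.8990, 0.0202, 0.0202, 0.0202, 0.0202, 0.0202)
B > A > C > D

Key insight: Entropy is maximized by uniform distributions and minimized by concentrated distributions.

Entropies:
  H(A) = 2.3676 bits
  H(B) = 2.5850 bits
  H(C) = 1.7241 bits
  H(D) = 0.7067 bits

Ranking: B > A > C > D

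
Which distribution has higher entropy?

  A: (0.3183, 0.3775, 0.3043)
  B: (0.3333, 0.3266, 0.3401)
B

Both distributions are close to uniform, making this a harder comparison.

H(A) = 1.5785 bits
H(B) = 1.5848 bits

The distribution closer to uniform has higher entropy.
Answer: B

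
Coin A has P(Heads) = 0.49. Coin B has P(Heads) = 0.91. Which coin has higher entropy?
A

For binary distributions, entropy is maximized at p=0.5 and decreases as p moves toward 0 or 1.

H(A) = H(0.49) = 0.9997 bits
H(B) = H(0.91) = 0.4365 bits

Distribution A (p=0.49) is closer to uniform (p=0.5), so it has higher entropy.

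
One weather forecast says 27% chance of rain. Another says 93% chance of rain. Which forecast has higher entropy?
27% forecast

Treat each forecast as a Bernoulli distribution. Binary entropy is maximized at p=0.5 and falls off symmetrically toward 0 or 1. The 27% forecast is closer to 50%, so it is more uncertain. H(27%) ≈ 0.841 bits, H(93%) ≈ 0.366 bits.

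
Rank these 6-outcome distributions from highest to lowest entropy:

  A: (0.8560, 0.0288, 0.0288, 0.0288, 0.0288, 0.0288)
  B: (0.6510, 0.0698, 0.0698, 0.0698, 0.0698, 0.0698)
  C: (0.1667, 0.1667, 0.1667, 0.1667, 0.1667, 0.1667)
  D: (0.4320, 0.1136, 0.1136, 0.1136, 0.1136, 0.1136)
C > D > B > A

Key insight: Entropy is maximized by uniform distributions and minimized by concentrated distributions.

Entropies:
  H(A) = 0.9290 bits
  H(B) = 1.7435 bits
  H(C) = 2.5850 bits
  H(D) = 2.3055 bits

Ranking: C > D > B > A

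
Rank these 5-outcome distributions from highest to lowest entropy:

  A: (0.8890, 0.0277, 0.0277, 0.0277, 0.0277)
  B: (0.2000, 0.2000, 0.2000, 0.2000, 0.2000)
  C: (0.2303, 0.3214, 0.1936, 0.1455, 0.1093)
B > C > A

Key insight: Entropy is maximized by uniform distributions and minimized by concentrated distributions.

- Uniform distributions have maximum entropy log₂(5) = 2.3219 bits
- The more "peaked" or concentrated a distribution, the lower its entropy

Entropies:
  H(A) = 0.7249 bits
  H(B) = 2.3219 bits
  H(C) = 2.2264 bits

Ranking: B > C > A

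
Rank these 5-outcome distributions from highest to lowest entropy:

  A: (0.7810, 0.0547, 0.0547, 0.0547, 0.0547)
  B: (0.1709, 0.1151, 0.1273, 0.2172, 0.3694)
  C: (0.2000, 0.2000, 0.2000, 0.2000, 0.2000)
C > B > A

Key insight: Entropy is maximized by uniform distributions and minimized by concentrated distributions.

- Uniform distributions have maximum entropy log₂(5) = 2.3219 bits
- The more "peaked" or concentrated a distribution, the lower its entropy

Entropies:
  H(A) = 1.1963 bits
  H(B) = 2.1824 bits
  H(C) = 2.3219 bits

Ranking: C > B > A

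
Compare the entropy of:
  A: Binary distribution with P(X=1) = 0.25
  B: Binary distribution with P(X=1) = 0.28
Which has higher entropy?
B

For binary distributions, entropy is maximized at p=0.5 and decreases as p moves toward 0 or 1.

H(A) = H(0.25) = 0.8113 bits
H(B) = H(0.28) = 0.8555 bits

Distribution B (p=0.28) is closer to uniform (p=0.5), so it has higher entropy.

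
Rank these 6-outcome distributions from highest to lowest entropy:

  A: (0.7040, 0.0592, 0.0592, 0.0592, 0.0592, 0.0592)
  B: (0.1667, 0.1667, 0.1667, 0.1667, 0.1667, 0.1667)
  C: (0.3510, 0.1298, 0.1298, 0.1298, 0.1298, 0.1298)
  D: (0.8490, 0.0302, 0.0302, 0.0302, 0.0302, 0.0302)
B > C > A > D

Key insight: Entropy is maximized by uniform distributions and minimized by concentrated distributions.

Entropies:
  H(A) = 1.5636 bits
  H(B) = 2.5850 bits
  H(C) = 2.4419 bits
  H(D) = 0.9629 bits

Ranking: B > C > A > D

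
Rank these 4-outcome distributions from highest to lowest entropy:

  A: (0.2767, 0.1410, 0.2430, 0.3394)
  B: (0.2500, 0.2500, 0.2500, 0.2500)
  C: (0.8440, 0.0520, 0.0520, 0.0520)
B > A > C

Key insight: Entropy is maximized by uniform distributions and minimized by concentrated distributions.

- Uniform distributions have maximum entropy log₂(4) = 2.0000 bits
- The more "peaked" or concentrated a distribution, the lower its entropy

Entropies:
  H(A) = 1.9364 bits
  H(B) = 2.0000 bits
  H(C) = 0.8719 bits

Ranking: B > A > C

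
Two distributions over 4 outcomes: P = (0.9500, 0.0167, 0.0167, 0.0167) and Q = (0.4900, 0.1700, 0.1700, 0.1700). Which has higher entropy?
Q

P is highly concentrated on one outcome (95%), making it nearly deterministic. Q spreads its mass more evenly (max 49%). The more spread-out distribution has higher entropy: H(P) ≈ 0.366 bits, H(Q) ≈ 1.808 bits.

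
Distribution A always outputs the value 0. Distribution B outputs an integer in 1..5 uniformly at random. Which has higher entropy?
B

A is deterministic, so H(A) = 0. B is uniform over 5 outcomes, so H(B) = log₂(5) = 2.322 bits. Any distribution with genuine randomness has higher entropy than a deterministic one.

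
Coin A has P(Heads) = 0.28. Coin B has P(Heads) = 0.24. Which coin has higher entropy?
A

For binary distributions, entropy is maximized at p=0.5 and decreases as p moves toward 0 or 1.

H(A) = H(0.28) = 0.8555 bits
H(B) = H(0.24) = 0.7950 bits

Distribution A (p=0.28) is closer to uniform (p=0.5), so it has higher entropy.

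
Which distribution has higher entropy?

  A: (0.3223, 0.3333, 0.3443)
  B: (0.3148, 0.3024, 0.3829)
A

Both distributions are close to uniform, making this a harder comparison.

H(A) = 1.5844 bits
H(B) = 1.5770 bits

The distribution closer to uniform has higher entropy.
Answer: A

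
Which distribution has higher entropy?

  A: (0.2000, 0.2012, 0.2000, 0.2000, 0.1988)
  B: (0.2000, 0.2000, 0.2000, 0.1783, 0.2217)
A

Both distributions are close to uniform, making this a harder comparison.

H(A) = 2.3219 bits
H(B) = 2.3185 bits

The distribution closer to uniform has higher entropy.
Answer: A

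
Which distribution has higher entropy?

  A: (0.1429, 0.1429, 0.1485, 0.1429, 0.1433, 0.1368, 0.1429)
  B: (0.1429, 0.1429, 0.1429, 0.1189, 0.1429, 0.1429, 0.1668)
A

Both distributions are close to uniform, making this a harder comparison.

H(A) = 2.8070 bits
H(B) = 2.8015 bits

The distribution closer to uniform has higher entropy.
Answer: A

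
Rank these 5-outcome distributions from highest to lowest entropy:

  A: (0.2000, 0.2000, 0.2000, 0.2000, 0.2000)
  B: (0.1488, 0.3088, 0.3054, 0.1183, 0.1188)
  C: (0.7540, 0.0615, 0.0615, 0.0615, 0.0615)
A > B > C

Key insight: Entropy is maximized by uniform distributions and minimized by concentrated distributions.

- Uniform distributions have maximum entropy log₂(5) = 2.3219 bits
- The more "peaked" or concentrated a distribution, the lower its entropy

Entropies:
  H(A) = 2.3219 bits
  H(B) = 2.1844 bits
  H(C) = 1.2969 bits

Ranking: A > B > C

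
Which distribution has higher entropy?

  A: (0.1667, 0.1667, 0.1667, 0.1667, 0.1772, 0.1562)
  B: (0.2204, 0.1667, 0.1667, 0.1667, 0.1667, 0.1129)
A

Both distributions are close to uniform, making this a harder comparison.

H(A) = 2.5840 bits
H(B) = 2.5595 bits

The distribution closer to uniform has higher entropy.
Answer: A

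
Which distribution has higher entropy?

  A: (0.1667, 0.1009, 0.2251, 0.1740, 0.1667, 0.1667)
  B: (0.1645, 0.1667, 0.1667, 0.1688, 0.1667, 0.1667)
B

Both distributions are close to uniform, making this a harder comparison.

H(A) = 2.5496 bits
H(B) = 2.5849 bits

The distribution closer to uniform has higher entropy.
Answer: B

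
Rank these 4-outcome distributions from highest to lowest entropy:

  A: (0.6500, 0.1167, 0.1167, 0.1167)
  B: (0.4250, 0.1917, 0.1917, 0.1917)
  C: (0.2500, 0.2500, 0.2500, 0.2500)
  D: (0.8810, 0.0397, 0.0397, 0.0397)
C > B > A > D

Key insight: Entropy is maximized by uniform distributions and minimized by concentrated distributions.

Entropies:
  H(A) = 1.4888 bits
  H(B) = 1.8951 bits
  H(C) = 2.0000 bits
  H(D) = 0.7151 bits

Ranking: C > B > A > D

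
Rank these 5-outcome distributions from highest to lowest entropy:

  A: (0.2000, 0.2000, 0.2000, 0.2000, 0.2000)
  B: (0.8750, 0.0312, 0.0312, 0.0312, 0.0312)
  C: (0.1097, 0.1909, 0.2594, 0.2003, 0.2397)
A > C > B

Key insight: Entropy is maximized by uniform distributions and minimized by concentrated distributions.

- Uniform distributions have maximum entropy log₂(5) = 2.3219 bits
- The more "peaked" or concentrated a distribution, the lower its entropy

Entropies:
  H(A) = 2.3219 bits
  H(B) = 0.7936 bits
  H(C) = 2.2694 bits

Ranking: A > C > B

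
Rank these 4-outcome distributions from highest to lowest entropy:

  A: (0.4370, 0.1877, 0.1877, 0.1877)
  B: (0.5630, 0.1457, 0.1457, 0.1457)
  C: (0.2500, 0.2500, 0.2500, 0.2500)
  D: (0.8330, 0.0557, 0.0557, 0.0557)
C > A > B > D

Key insight: Entropy is maximized by uniform distributions and minimized by concentrated distributions.

Entropies:
  H(A) = 1.8809 bits
  H(B) = 1.6811 bits
  H(C) = 2.0000 bits
  H(D) = 0.9155 bits

Ranking: C > A > B > D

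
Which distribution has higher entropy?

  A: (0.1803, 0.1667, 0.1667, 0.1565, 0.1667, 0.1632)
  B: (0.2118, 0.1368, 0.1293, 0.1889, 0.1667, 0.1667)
A

Both distributions are close to uniform, making this a harder comparison.

H(A) = 2.5837 bits
H(B) = 2.5641 bits

The distribution closer to uniform has higher entropy.
Answer: A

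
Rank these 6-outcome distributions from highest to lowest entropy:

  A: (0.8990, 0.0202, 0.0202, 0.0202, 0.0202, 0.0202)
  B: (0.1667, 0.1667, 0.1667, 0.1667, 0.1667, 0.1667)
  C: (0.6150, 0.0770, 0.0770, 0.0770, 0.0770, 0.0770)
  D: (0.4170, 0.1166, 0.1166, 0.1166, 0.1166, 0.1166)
B > D > C > A

Key insight: Entropy is maximized by uniform distributions and minimized by concentrated distributions.

Entropies:
  H(A) = 0.7067 bits
  H(B) = 2.5850 bits
  H(C) = 1.8554 bits
  H(D) = 2.3337 bits

Ranking: B > D > C > A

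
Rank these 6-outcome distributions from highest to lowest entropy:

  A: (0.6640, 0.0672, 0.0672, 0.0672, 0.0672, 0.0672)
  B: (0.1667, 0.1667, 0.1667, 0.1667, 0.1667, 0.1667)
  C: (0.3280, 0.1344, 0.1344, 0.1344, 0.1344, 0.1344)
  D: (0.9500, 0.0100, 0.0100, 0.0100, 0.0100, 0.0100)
B > C > A > D

Key insight: Entropy is maximized by uniform distributions and minimized by concentrated distributions.

Entropies:
  H(A) = 1.7011 bits
  H(B) = 2.5850 bits
  H(C) = 2.4732 bits
  H(D) = 0.4025 bits

Ranking: B > C > A > D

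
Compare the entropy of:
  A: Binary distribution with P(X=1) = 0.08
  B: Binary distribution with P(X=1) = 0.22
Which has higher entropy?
B

For binary distributions, entropy is maximized at p=0.5 and decreases as p moves toward 0 or 1.

H(A) = H(0.08) = 0.4022 bits
H(B) = H(0.22) = 0.7602 bits

Distribution B (p=0.22) is closer to uniform (p=0.5), so it has higher entropy.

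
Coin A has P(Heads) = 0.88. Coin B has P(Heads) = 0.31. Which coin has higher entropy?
B

For binary distributions, entropy is maximized at p=0.5 and decreases as p moves toward 0 or 1.

H(A) = H(0.88) = 0.5294 bits
H(B) = H(0.31) = 0.8932 bits

Distribution B (p=0.31) is closer to uniform (p=0.5), so it has higher entropy.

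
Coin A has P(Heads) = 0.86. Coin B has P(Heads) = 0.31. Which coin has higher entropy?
B

For binary distributions, entropy is maximized at p=0.5 and decreases as p moves toward 0 or 1.

H(A) = H(0.86) = 0.5842 bits
H(B) = H(0.31) = 0.8932 bits

Distribution B (p=0.31) is closer to uniform (p=0.5), so it has higher entropy.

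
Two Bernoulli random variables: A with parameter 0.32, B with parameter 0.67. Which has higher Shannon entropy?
B

For binary distributions, entropy is maximized at p=0.5 and decreases as p moves toward 0 or 1.

H(A) = H(0.32) = 0.9044 bits
H(B) = H(0.67) = 0.9149 bits

Distribution B (p=0.67) is closer to uniform (p=0.5), so it has higher entropy.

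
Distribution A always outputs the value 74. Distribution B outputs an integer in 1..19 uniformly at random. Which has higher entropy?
B

A is deterministic, so H(A) = 0. B is uniform over 19 outcomes, so H(B) = log₂(19) = 4.248 bits. Any distribution with genuine randomness has higher entropy than a deterministic one.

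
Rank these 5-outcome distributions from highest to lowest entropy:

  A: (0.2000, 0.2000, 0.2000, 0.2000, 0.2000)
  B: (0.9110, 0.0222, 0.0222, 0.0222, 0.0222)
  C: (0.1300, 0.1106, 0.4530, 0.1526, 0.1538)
A > C > B

Key insight: Entropy is maximized by uniform distributions and minimized by concentrated distributions.

- Uniform distributions have maximum entropy log₂(5) = 2.3219 bits
- The more "peaked" or concentrated a distribution, the lower its entropy

Entropies:
  H(A) = 2.3219 bits
  H(B) = 0.6111 bits
  H(C) = 2.0808 bits

Ranking: A > C > B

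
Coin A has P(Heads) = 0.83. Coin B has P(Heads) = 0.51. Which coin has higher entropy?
B

For binary distributions, entropy is maximized at p=0.5 and decreases as p moves toward 0 or 1.

H(A) = H(0.83) = 0.6577 bits
H(B) = H(0.51) = 0.9997 bits

Distribution B (p=0.51) is closer to uniform (p=0.5), so it has higher entropy.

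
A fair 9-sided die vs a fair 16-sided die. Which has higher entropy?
16-sided die

Both are uniform distributions; for uniform over n outcomes, H = log₂(n). H(9-sided) = log₂(9) = 3.170 bits and H(16-sided) = log₂(16) = 4.000 bits. More outcomes in a uniform distribution means higher entropy.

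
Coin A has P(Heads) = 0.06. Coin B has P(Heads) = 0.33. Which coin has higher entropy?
B

For binary distributions, entropy is maximized at p=0.5 and decreases as p moves toward 0 or 1.

H(A) = H(0.06) = 0.3274 bits
H(B) = H(0.33) = 0.9149 bits

Distribution B (p=0.33) is closer to uniform (p=0.5), so it has higher entropy.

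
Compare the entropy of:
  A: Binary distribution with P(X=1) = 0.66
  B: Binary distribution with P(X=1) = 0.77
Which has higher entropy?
A

For binary distributions, entropy is maximized at p=0.5 and decreases as p moves toward 0 or 1.

H(A) = H(0.66) = 0.9248 bits
H(B) = H(0.77) = 0.7780 bits

Distribution A (p=0.66) is closer to uniform (p=0.5), so it has higher entropy.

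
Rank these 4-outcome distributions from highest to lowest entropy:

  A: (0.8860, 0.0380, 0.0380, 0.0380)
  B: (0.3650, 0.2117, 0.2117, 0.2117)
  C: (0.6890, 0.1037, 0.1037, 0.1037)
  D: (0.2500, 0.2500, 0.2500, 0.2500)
D > B > C > A

Key insight: Entropy is maximized by uniform distributions and minimized by concentrated distributions.

Entropies:
  H(A) = 0.6926 bits
  H(B) = 1.9532 bits
  H(C) = 1.3872 bits
  H(D) = 2.0000 bits

Ranking: D > B > C > A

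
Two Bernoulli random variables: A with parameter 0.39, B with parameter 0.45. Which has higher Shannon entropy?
B

For binary distributions, entropy is maximized at p=0.5 and decreases as p moves toward 0 or 1.

H(A) = H(0.39) = 0.9648 bits
H(B) = H(0.45) = 0.9928 bits

Distribution B (p=0.45) is closer to uniform (p=0.5), so it has higher entropy.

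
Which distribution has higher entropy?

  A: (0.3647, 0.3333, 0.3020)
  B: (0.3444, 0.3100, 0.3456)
B

Both distributions are close to uniform, making this a harder comparison.

H(A) = 1.5807 bits
H(B) = 1.5832 bits

The distribution closer to uniform has higher entropy.
Answer: B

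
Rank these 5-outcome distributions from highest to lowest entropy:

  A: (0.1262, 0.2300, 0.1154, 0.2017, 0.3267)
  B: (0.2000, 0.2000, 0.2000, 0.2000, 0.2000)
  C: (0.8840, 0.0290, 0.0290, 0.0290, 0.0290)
B > A > C

Key insight: Entropy is maximized by uniform distributions and minimized by concentrated distributions.

- Uniform distributions have maximum entropy log₂(5) = 2.3219 bits
- The more "peaked" or concentrated a distribution, the lower its entropy

Entropies:
  H(A) = 2.2172 bits
  H(B) = 2.3219 bits
  H(C) = 0.7498 bits

Ranking: B > A > C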